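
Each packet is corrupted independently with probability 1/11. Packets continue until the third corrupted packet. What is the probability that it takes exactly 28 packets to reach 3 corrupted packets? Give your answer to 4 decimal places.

0.0243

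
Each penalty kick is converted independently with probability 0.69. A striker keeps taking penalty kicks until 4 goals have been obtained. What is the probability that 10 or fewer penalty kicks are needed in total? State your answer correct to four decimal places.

Finishing within 10 penalty kicks ⇔ at least 4 successes in the first 10. With X ~ Binomial(10, 0.69), P(Y ≤ 10) = 1 − P(X ≤ 3).
  k=0: C(10,0)·0.69^0·0.31^10 = 0.000008
  k=1: C(10,1)·0.69^1·0.31^9 = 0.000182
  k=2: C(10,2)·0.69^2·0.31^8 = 0.001827
  k=3: C(10,3)·0.69^3·0.31^7 = 0.010846
1 − 0.012864 = 0.987136

0.9871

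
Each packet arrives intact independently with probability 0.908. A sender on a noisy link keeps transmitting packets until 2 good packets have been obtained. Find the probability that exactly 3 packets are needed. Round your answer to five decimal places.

0.15170

Y = trial on which the second success occurs; negative binomial, r=2, p=0.908.
P(Y=3) = C(2,1) · p^2 · (1−p)^1
= 2 · 0.82446 · 0.092 = 0.1517014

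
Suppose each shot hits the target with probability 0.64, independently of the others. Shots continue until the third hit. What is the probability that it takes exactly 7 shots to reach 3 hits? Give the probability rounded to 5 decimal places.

Y = trial on which the third success occurs; negative binomial, r=3, p=0.64.
P(Y=7) = C(6,2) · p^3 · (1−p)^4
= 15 · 0.26214 · 0.016796 = 0.0660452

0.06605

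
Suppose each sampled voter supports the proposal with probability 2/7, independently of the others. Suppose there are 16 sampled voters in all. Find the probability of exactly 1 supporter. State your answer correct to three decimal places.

0.029

X ~ Binomial(n=16, p=0.285714).
P(X=1) = C(16,1) · p^1 · (1−p)^15
= 16 · 0.28571 · 0.0064281 = 0.02939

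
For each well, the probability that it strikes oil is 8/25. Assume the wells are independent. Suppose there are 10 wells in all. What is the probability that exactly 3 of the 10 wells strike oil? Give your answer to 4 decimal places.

0.2644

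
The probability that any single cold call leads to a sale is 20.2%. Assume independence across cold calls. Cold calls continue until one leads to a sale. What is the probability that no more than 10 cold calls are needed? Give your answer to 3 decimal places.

0.895

Y = number of cold calls to the first success; geometric, p = 0.202.
P(Y ≤ 10) = 1 − (1−p)^10 = 1 − 0.10472 = 0.89528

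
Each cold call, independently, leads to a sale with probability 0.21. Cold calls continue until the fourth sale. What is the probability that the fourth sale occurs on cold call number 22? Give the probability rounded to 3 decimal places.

0.037

Y = trial on which the fourth success occurs; negative binomial, r=4, p=0.21.
P(Y=22) = C(21,3) · p^4 · (1−p)^18
= 1330 · 0.0019448 · 0.014364 = 0.03715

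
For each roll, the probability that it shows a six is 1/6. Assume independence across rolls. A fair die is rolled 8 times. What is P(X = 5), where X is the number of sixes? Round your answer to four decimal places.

0.0042

X ~ Binomial(n=8, p=0.166667).
P(X=5) = C(8,5) · p^5 · (1−p)^3
= 56 · 0.0001286 · 0.5787 = 0.004168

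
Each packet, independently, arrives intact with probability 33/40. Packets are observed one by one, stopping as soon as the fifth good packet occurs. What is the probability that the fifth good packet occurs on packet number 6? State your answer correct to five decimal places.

Y = trial on which the fifth success occurs; negative binomial, r=5, p=0.825.
P(Y=6) = C(5,4) · p^5 · (1−p)^1
= 5 · 0.38218 · 0.175 = 0.3344089

0.33441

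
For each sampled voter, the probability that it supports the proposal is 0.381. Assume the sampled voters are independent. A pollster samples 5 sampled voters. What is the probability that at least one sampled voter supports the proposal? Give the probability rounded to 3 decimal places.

P(at least one) = 1 − P(none) = 1 − (1 − 0.381)^5
= 1 − 0.09088 = 0.90912

0.909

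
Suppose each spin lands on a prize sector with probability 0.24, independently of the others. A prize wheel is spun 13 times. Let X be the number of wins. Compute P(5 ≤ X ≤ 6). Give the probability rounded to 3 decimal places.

0.162

X ~ Binomial(13, 0.24); P(5 ≤ X ≤ 6) = Σ C(13,k) p^k (1−p)^(13−k) over k:
  k=5: C(13,5)·0.24^5·0.76^8 = 0.11406
  k=6: C(13,6)·0.24^6·0.76^7 = 0.04803
Total = 0.16209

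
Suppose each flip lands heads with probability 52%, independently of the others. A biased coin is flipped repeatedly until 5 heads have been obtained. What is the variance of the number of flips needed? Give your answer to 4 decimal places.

8.8757

Y = total flips until the fifth success; negative binomial with r=5, p=0.52.
Var(Y) = r(1−p)/p² = 5·0.48 / 0.52² = 8.875740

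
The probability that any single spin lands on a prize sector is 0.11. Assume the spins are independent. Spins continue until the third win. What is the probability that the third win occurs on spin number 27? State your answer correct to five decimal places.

0.02639

Y = trial on which the third success occurs; negative binomial, r=3, p=0.11.
P(Y=27) = C(26,2) · p^3 · (1−p)^24
= 325 · 0.001331 · 0.061004 = 0.0263889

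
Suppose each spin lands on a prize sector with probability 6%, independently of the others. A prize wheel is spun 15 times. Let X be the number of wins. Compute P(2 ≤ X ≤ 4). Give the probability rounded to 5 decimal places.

0.22483

X ~ Binomial(15, 0.06); P(2 ≤ X ≤ 4) = Σ C(15,k) p^k (1−p)^(15−k) over k:
  k=2: C(15,2)·0.06^2·0.94^13 = 0.1691040
  k=3: C(15,3)·0.06^3·0.94^12 = 0.0467734
  k=4: C(15,4)·0.06^4·0.94^11 = 0.0089566
Total = 0.2248341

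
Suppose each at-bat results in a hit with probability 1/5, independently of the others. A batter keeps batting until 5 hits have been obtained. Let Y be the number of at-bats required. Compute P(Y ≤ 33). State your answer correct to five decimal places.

0.81787

Finishing within 33 at-bats ⇔ at least 5 successes in the first 33. With X ~ Binomial(33, 0.20), P(Y ≤ 33) = 1 − P(X ≤ 4).
  k=0: C(33,0)·0.20^0·0.80^33 = 0.0006338
  k=1: C(33,1)·0.20^1·0.80^32 = 0.0052291
  k=2: C(33,2)·0.20^2·0.80^31 = 0.0209162
  k=3: C(33,3)·0.20^3·0.80^30 = 0.0540336
  k=4: C(33,4)·0.20^4·0.80^29 = 0.1013130
1 − 0.1821257 = 0.8178743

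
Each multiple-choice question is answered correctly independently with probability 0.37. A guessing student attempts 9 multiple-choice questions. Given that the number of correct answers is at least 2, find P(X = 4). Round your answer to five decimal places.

0.25990

X ~ Binomial(9, 0.37). Want P(X=4 | X≥2) = P(X=4) / P(X≥2).
P(X=4) = C(9,4)·0.37^4·0.63^5 = 0.2343582
P(X≥2) = 1 − 0.0156338 − 0.0826359 = 0.9017303
Ratio = 0.2343582 / 0.9017303 = 0.2598983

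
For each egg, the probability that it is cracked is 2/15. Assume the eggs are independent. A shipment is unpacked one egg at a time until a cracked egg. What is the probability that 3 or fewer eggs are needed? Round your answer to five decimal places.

Y = number of eggs to the first success; geometric, p = 0.133333.
P(Y ≤ 3) = 1 − (1−p)^3 = 1 − 0.6509630 = 0.3490370

0.34904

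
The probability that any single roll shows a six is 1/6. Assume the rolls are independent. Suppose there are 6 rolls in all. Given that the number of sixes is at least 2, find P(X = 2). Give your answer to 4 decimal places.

X ~ Binomial(6, 0.166667). Want P(X=2 | X≥2) = P(X=2) / P(X≥2).
P(X=2) = C(6,2)·0.166667^2·0.833333^4 = 0.200939
P(X≥2) = 1 − 0.334898 − 0.401878 = 0.263224
Ratio = 0.200939 / 0.263224 = 0.763374

0.7634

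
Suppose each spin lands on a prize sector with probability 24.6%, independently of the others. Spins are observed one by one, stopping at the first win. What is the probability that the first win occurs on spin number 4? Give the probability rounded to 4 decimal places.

0.1055

Geometric (trials to first success), p = 0.246.
P(Y = 4) = (1−p)^3 · p = 0.42866 · 0.246 = 0.105451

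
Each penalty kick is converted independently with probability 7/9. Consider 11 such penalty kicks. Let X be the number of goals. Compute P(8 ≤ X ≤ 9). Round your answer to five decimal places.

0.52539

X ~ Binomial(11, 0.777778); P(8 ≤ X ≤ 9) = Σ C(11,k) p^k (1−p)^(11−k) over k:
  k=8: C(11,8)·0.777778^8·0.222222^3 = 0.2424882
  k=9: C(11,9)·0.777778^9·0.222222^2 = 0.2829029
Total = 0.5253911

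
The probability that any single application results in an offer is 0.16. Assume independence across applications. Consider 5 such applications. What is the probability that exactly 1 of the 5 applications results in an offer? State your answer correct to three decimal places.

0.398

X ~ Binomial(n=5, p=0.16).
P(X=1) = C(5,1) · p^1 · (1−p)^4
= 5 · 0.16 · 0.49787 = 0.39830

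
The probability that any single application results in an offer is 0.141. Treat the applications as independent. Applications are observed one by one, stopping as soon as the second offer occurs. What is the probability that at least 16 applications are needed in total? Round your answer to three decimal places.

0.354

Needing more than 15 applications ⇔ fewer than 2 successes in the first 15. With X ~ Binomial(15, 0.141), P(Y > 15) = P(X ≤ 1).
  k=0: C(15,0)·0.141^0·0.859^15 = 0.10231
  k=1: C(15,1)·0.141^1·0.859^14 = 0.25189
P(X ≤ 1) = 0.35420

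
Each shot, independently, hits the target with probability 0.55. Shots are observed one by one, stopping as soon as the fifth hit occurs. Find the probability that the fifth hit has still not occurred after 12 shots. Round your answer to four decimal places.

0.1117

Needing more than 12 shots ⇔ fewer than 5 successes in the first 12. With X ~ Binomial(12, 0.55), P(Y > 12) = P(X ≤ 4).
  k=0: C(12,0)·0.55^0·0.45^12 = 0.000069
  k=1: C(12,1)·0.55^1·0.45^11 = 0.001011
  k=2: C(12,2)·0.55^2·0.45^10 = 0.006798
  k=3: C(12,3)·0.55^3·0.45^9 = 0.027696
  k=4: C(12,4)·0.55^4·0.45^8 = 0.076165
P(X ≤ 4) = 0.111740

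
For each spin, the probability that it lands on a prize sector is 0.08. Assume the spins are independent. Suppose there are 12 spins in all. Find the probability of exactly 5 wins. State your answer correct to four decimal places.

X ~ Binomial(n=12, p=0.08).
P(X=5) = C(12,5) · p^5 · (1−p)^7
= 792 · 3.2768e-06 · 0.55785 = 0.001448

0.0014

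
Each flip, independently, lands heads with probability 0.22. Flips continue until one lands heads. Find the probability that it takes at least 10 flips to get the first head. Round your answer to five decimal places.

0.10687

Y = number of flips to the first success; geometric, p = 0.22.
P(Y > 9) = P(first 9 all fail) = (1−p)^9 = 0.1068689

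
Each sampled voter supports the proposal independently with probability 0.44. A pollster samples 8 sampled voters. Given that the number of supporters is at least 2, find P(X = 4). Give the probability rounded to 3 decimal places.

0.278

X ~ Binomial(8, 0.44). Want P(X=4 | X≥2) = P(X=4) / P(X≥2).
P(X=4) = C(8,4)·0.44^4·0.56^4 = 0.25802
P(X≥2) = 1 − 0.00967 − 0.06079 = 0.92953
Ratio = 0.25802 / 0.92953 = 0.27758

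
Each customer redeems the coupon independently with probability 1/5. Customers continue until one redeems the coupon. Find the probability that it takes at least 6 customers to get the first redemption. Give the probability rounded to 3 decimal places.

Y = number of customers to the first success; geometric, p = 0.20.
P(Y > 5) = P(first 5 all fail) = (1−p)^5 = 0.32768

0.328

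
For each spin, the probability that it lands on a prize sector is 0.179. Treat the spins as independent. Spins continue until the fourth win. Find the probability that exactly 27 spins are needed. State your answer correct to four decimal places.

0.0286

Y = trial on which the fourth success occurs; negative binomial, r=4, p=0.179.
P(Y=27) = C(26,3) · p^4 · (1−p)^23
= 2600 · 0.0010266 · 0.010713 = 0.028594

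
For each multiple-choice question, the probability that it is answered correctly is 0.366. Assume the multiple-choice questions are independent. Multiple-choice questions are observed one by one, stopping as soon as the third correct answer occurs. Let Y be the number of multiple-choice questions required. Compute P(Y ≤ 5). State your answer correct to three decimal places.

Finishing within 5 multiple-choice questions ⇔ at least 3 successes in the first 5. With X ~ Binomial(5, 0.366), P(Y ≤ 5) = 1 − P(X ≤ 2).
  k=0: C(5,0)·0.366^0·0.634^5 = 0.10243
  k=1: C(5,1)·0.366^1·0.634^4 = 0.29567
  k=2: C(5,2)·0.366^2·0.634^3 = 0.34137
1 − 0.73948 = 0.26052

0.261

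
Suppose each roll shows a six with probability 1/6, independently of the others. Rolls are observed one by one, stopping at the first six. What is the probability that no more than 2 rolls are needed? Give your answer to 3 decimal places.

Y = number of rolls to the first success; geometric, p = 0.166667.
P(Y ≤ 2) = 1 − (1−p)^2 = 1 − 0.69444 = 0.30556

0.306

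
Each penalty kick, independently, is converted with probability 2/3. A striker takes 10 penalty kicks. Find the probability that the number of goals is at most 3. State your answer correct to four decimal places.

X ~ Binomial(10, 0.666667); P(X ≤ 3) = Σ C(10,k) p^k (1−p)^(10−k) over k:
  k=0: C(10,0)·0.666667^0·0.333333^10 = 0.000017
  k=1: C(10,1)·0.666667^1·0.333333^9 = 0.000339
  k=2: C(10,2)·0.666667^2·0.333333^8 = 0.003048
  k=3: C(10,3)·0.666667^3·0.333333^7 = 0.016258
Total = 0.019662

0.0197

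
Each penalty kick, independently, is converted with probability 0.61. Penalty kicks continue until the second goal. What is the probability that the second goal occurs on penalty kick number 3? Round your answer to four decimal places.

0.2902

Y = trial on which the second success occurs; negative binomial, r=2, p=0.61.
P(Y=3) = C(2,1) · p^2 · (1−p)^1
= 2 · 0.3721 · 0.39 = 0.290238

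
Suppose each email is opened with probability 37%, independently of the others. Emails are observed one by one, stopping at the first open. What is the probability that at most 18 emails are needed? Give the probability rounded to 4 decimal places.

Y = number of emails to the first success; geometric, p = 0.37.
P(Y ≤ 18) = 1 − (1−p)^18 = 1 − 0.000244 = 0.999756

0.9998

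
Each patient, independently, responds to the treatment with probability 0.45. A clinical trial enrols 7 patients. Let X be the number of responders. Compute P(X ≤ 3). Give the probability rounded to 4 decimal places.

X ~ Binomial(7, 0.45); P(X ≤ 3) = Σ C(7,k) p^k (1−p)^(7−k) over k:
  k=0: C(7,0)·0.45^0·0.55^7 = 0.015224
  k=1: C(7,1)·0.45^1·0.55^6 = 0.087194
  k=2: C(7,2)·0.45^2·0.55^5 = 0.214022
  k=3: C(7,3)·0.45^3·0.55^4 = 0.291848
Total = 0.608288

0.6083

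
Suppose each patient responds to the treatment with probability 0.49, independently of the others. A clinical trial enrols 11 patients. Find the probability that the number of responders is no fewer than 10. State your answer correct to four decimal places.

0.0049

X ~ Binomial(11, 0.49); P(X ≥ 10) = Σ C(11,k) p^k (1−p)^(11−k) over k:
  k=10: C(11,10)·0.49^10·0.51^1 = 0.004476
  k=11: C(11,11)·0.49^11·0.51^0 = 0.000391
Total = 0.004867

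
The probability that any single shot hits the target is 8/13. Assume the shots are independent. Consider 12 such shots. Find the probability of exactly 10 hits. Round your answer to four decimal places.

X ~ Binomial(n=12, p=0.615385).
P(X=10) = C(12,10) · p^10 · (1−p)^2
= 66 · 0.0077887 · 0.14793 = 0.076044

0.0760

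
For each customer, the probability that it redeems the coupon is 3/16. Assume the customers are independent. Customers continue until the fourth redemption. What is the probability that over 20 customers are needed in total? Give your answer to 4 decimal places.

Needing more than 20 customers ⇔ fewer than 4 successes in the first 20. With X ~ Binomial(20, 0.1875), P(Y > 20) = P(X ≤ 3).
  k=0: C(20,0)·0.1875^0·0.8125^20 = 0.015721
  k=1: C(20,1)·0.1875^1·0.8125^19 = 0.072556
  k=2: C(20,2)·0.1875^2·0.8125^18 = 0.159066
  k=3: C(20,3)·0.1875^3·0.8125^17 = 0.220245
P(X ≤ 3) = 0.467588

0.4676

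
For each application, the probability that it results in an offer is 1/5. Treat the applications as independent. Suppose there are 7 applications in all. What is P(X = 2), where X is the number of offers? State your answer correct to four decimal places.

X ~ Binomial(n=7, p=0.20).
P(X=2) = C(7,2) · p^2 · (1−p)^5
= 21 · 0.04 · 0.32768 = 0.275251

0.2753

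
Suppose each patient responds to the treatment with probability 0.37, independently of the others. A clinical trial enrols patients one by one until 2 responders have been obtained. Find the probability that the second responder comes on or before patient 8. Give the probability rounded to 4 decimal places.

0.8586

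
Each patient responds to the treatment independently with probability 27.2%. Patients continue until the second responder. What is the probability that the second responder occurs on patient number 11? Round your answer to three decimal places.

Y = trial on which the second success occurs; negative binomial, r=2, p=0.272.
P(Y=11) = C(10,1) · p^2 · (1−p)^9
= 10 · 0.073984 · 0.057436 = 0.04249

0.042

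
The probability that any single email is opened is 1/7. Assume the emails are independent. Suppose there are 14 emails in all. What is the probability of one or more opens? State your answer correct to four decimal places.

P(at least one) = 1 − P(none) = 1 − (1 − 0.142857)^14
= 1 − 0.115543 = 0.884457

0.8845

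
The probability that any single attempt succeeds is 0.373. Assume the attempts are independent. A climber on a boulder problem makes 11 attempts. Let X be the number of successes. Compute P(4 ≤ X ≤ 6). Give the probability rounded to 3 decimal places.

0.567

X ~ Binomial(11, 0.373); P(4 ≤ X ≤ 6) = Σ C(11,k) p^k (1−p)^(11−k) over k:
  k=4: C(11,4)·0.373^4·0.627^7 = 0.24334
  k=5: C(11,5)·0.373^5·0.627^6 = 0.20267
  k=6: C(11,6)·0.373^6·0.627^5 = 0.12057
Total = 0.56658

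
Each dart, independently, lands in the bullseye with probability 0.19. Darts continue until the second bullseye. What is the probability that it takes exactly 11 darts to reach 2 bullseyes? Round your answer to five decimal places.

0.05418

Y = trial on which the second success occurs; negative binomial, r=2, p=0.19.
P(Y=11) = C(10,1) · p^2 · (1−p)^9
= 10 · 0.0361 · 0.15009 = 0.0541842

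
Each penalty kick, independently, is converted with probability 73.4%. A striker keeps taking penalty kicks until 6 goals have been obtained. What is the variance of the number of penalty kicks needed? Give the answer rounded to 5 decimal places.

Y = total penalty kicks until the sixth success; negative binomial with r=6, p=0.734.
Var(Y) = r(1−p)/p² = 6·0.266 / 0.734² = 2.9623800

2.96238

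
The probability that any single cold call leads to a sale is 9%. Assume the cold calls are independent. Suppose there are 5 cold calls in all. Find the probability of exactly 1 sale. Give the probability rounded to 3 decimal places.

X ~ Binomial(n=5, p=0.09).
P(X=1) = C(5,1) · p^1 · (1−p)^4
= 5 · 0.09 · 0.68575 = 0.30859

0.309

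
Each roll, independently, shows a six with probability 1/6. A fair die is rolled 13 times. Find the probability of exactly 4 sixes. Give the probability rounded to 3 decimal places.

X ~ Binomial(n=13, p=0.166667).
P(X=4) = C(13,4) · p^4 · (1−p)^9
= 715 · 0.0007716 · 0.19381 = 0.10692

0.107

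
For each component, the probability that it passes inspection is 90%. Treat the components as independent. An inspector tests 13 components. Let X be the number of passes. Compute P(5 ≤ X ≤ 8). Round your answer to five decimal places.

X ~ Binomial(13, 0.90); P(5 ≤ X ≤ 8) = Σ C(13,k) p^k (1−p)^(13−k) over k:
  k=5: C(13,5)·0.90^5·0.10^8 = 0.0000076
  k=6: C(13,6)·0.90^6·0.10^7 = 0.0000912
  k=7: C(13,7)·0.90^7·0.10^6 = 0.0008208
  k=8: C(13,8)·0.90^8·0.10^5 = 0.0055401
Total = 0.0064597

0.00646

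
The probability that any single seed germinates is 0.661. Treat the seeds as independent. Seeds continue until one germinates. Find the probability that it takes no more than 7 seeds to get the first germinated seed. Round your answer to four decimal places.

0.9995

Y = number of seeds to the first success; geometric, p = 0.661.
P(Y ≤ 7) = 1 − (1−p)^7 = 1 − 0.000515 = 0.999485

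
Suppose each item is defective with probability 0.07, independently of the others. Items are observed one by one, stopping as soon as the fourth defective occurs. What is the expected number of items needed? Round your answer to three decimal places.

Y = total items until the fourth success; negative binomial with r=4, p=0.07.
E[Y] = r / p = 4 / 0.07 = 57.14286

57.143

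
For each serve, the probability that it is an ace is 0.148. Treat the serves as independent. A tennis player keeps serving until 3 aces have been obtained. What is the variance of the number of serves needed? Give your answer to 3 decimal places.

Y = total serves until the third success; negative binomial with r=3, p=0.148.
Var(Y) = r(1−p)/p² = 3·0.852 / 0.148² = 116.69102

116.691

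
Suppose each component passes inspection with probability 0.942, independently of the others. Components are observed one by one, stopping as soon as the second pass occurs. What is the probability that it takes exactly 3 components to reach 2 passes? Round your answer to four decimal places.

Y = trial on which the second success occurs; negative binomial, r=2, p=0.942.
P(Y=3) = C(2,1) · p^2 · (1−p)^1
= 2 · 0.88736 · 0.058 = 0.102934

0.1029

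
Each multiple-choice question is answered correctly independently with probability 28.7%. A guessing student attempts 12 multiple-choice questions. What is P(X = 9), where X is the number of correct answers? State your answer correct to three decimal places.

X ~ Binomial(n=12, p=0.287).
P(X=9) = C(12,9) · p^9 · (1−p)^3
= 220 · 1.3211e-05 · 0.36247 = 0.00105

0.001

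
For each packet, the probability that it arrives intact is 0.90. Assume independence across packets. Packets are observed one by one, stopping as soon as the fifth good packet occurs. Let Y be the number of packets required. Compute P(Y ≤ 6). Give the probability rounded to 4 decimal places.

0.8857

Finishing within 6 packets ⇔ at least 5 successes in the first 6. With X ~ Binomial(6, 0.90), P(Y ≤ 6) = 1 − P(X ≤ 4).
  k=0: C(6,0)·0.90^0·0.10^6 = 0.000001
  k=1: C(6,1)·0.90^1·0.10^5 = 0.000054
  k=2: C(6,2)·0.90^2·0.10^4 = 0.001215
  k=3: C(6,3)·0.90^3·0.10^3 = 0.014580
  k=4: C(6,4)·0.90^4·0.10^2 = 0.098415
1 − 0.114265 = 0.885735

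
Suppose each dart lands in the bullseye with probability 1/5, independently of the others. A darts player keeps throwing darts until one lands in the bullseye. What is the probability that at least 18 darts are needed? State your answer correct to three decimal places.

Y = number of darts to the first success; geometric, p = 0.20.
P(Y > 17) = P(first 17 all fail) = (1−p)^17 = 0.02252

0.023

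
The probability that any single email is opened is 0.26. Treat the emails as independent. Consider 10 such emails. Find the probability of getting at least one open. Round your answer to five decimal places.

P(at least one) = 1 − P(none) = 1 − (1 − 0.26)^10
= 1 − 0.0492399 = 0.9507601

0.95076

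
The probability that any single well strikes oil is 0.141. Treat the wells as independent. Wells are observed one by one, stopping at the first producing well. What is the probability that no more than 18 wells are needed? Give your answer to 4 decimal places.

Y = number of wells to the first success; geometric, p = 0.141.
P(Y ≤ 18) = 1 − (1−p)^18 = 1 − 0.064845 = 0.935155

0.9352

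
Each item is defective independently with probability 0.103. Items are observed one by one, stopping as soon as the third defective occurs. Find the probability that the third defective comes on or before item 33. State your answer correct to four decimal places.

Finishing within 33 items ⇔ at least 3 successes in the first 33. With X ~ Binomial(33, 0.103), P(Y ≤ 33) = 1 − P(X ≤ 2).
  k=0: C(33,0)·0.103^0·0.897^33 = 0.027679
  k=1: C(33,1)·0.103^1·0.897^32 = 0.104884
  k=2: C(33,2)·0.103^2·0.897^31 = 0.192697
1 − 0.325260 = 0.674740

0.6747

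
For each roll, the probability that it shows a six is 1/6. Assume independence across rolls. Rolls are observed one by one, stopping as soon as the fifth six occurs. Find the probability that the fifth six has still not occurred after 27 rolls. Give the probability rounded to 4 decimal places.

0.5235

Needing more than 27 rolls ⇔ fewer than 5 successes in the first 27. With X ~ Binomial(27, 0.166667), P(Y > 27) = P(X ≤ 4).
  k=0: C(27,0)·0.166667^0·0.833333^27 = 0.007280
  k=1: C(27,1)·0.166667^1·0.833333^26 = 0.039310
  k=2: C(27,2)·0.166667^2·0.833333^25 = 0.102205
  k=3: C(27,3)·0.166667^3·0.833333^24 = 0.170342
  k=4: C(27,4)·0.166667^4·0.833333^23 = 0.204411
P(X ≤ 4) = 0.523547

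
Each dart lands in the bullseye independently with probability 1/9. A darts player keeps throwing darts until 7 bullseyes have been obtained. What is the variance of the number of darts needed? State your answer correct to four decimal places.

Y = total darts until the seventh success; negative binomial with r=7, p=0.111111.
Var(Y) = r(1−p)/p² = 7·0.888889 / 0.111111² = 504.000000

504.0000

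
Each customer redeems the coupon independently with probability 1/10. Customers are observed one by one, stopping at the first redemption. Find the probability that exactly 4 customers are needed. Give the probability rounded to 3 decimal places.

0.073

Geometric (trials to first success), p = 0.10.
P(Y = 4) = (1−p)^3 · p = 0.729 · 0.10 = 0.07290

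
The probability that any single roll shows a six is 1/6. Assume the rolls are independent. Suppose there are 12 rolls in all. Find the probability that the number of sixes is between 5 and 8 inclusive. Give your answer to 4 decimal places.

X ~ Binomial(12, 0.166667); P(5 ≤ X ≤ 8) = Σ C(12,k) p^k (1−p)^(12−k) over k:
  k=5: C(12,5)·0.166667^5·0.833333^7 = 0.028425
  k=6: C(12,6)·0.166667^6·0.833333^6 = 0.006632
  k=7: C(12,7)·0.166667^7·0.833333^5 = 0.001137
  k=8: C(12,8)·0.166667^8·0.833333^4 = 0.000142
Total = 0.036337

0.0363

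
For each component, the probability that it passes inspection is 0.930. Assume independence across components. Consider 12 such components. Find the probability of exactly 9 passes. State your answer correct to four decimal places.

X ~ Binomial(n=12, p=0.93).
P(X=9) = C(12,9) · p^9 · (1−p)^3
= 220 · 0.52041 · 0.000343 = 0.039270

0.0393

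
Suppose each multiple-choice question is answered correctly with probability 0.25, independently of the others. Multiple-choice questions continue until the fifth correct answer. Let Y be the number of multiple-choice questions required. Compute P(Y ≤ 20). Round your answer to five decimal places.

Finishing within 20 multiple-choice questions ⇔ at least 5 successes in the first 20. With X ~ Binomial(20, 0.25), P(Y ≤ 20) = 1 − P(X ≤ 4).
  k=0: C(20,0)·0.25^0·0.75^20 = 0.0031712
  k=1: C(20,1)·0.25^1·0.75^19 = 0.0211414
  k=2: C(20,2)·0.25^2·0.75^18 = 0.0669478
  k=3: C(20,3)·0.25^3·0.75^17 = 0.1338956
  k=4: C(20,4)·0.25^4·0.75^16 = 0.1896855
1 − 0.4148415 = 0.5851585

0.58516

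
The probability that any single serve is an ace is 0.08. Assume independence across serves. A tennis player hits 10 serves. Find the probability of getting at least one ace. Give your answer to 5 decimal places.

0.56561

P(at least one) = 1 − P(none) = 1 − (1 − 0.08)^10
= 1 − 0.4343885 = 0.5656115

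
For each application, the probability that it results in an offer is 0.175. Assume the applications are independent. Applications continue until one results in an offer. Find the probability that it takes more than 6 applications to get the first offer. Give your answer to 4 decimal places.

Y = number of applications to the first success; geometric, p = 0.175.
P(Y > 6) = P(first 6 all fail) = (1−p)^6 = 0.315300

0.3153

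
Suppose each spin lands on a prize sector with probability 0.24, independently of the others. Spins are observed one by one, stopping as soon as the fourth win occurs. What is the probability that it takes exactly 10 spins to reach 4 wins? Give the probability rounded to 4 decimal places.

Y = trial on which the fourth success occurs; negative binomial, r=4, p=0.24.
P(Y=10) = C(9,3) · p^4 · (1−p)^6
= 84 · 0.0033178 · 0.1927 = 0.053704

0.0537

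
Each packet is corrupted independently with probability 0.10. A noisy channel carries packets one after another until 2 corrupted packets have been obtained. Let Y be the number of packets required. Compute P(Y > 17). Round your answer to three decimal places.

Needing more than 17 packets ⇔ fewer than 2 successes in the first 17. With X ~ Binomial(17, 0.10), P(Y > 17) = P(X ≤ 1).
  k=0: C(17,0)·0.10^0·0.90^17 = 0.16677
  k=1: C(17,1)·0.10^1·0.90^16 = 0.31501
P(X ≤ 1) = 0.48179

0.482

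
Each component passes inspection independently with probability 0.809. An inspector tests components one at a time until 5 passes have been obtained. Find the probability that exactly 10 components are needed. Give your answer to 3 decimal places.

Y = trial on which the fifth success occurs; negative binomial, r=5, p=0.809.
P(Y=10) = C(9,4) · p^5 · (1−p)^5
= 126 · 0.34653 · 0.00025419 = 0.01110

0.011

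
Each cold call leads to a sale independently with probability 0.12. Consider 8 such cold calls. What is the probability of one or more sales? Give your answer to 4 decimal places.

0.6404

P(at least one) = 1 − P(none) = 1 − (1 − 0.12)^8
= 1 − 0.359635 = 0.640365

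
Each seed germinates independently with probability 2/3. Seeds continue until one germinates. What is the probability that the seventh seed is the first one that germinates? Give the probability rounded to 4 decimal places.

Geometric (trials to first success), p = 0.666667.
P(Y = 7) = (1−p)^6 · p = 0.0013717 · 0.666667 = 0.000914

0.0009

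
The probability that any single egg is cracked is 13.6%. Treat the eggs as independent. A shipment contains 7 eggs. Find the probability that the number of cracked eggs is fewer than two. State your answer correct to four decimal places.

0.7554

X ~ Binomial(7, 0.136); P(X ≤ 1) = Σ C(7,k) p^k (1−p)^(7−k) over k:
  k=0: C(7,0)·0.136^0·0.864^7 = 0.359415
  k=1: C(7,1)·0.136^1·0.864^6 = 0.396022
Total = 0.755437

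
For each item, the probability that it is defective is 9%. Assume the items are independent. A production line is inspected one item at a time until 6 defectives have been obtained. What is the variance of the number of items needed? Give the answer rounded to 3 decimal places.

674.074

Y = total items until the sixth success; negative binomial with r=6, p=0.09.
Var(Y) = r(1−p)/p² = 6·0.91 / 0.09² = 674.07407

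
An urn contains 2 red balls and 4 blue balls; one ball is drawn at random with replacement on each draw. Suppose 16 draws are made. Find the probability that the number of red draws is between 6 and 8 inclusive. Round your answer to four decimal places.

X ~ Binomial(16, 0.333333); P(6 ≤ X ≤ 8) = Σ C(16,k) p^k (1−p)^(16−k) over k:
  k=6: C(16,6)·0.333333^6·0.666667^10 = 0.190495
  k=7: C(16,7)·0.333333^7·0.666667^9 = 0.136068
  k=8: C(16,8)·0.333333^8·0.666667^8 = 0.076538
Total = 0.403101

0.4031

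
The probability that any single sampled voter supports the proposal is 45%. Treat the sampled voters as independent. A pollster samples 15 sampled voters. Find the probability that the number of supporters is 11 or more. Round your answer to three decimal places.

X ~ Binomial(15, 0.45); P(X ≥ 11) = Σ C(15,k) p^k (1−p)^(15−k) over k:
  k=11: C(15,11)·0.45^11·0.55^4 = 0.01914
  k=12: C(15,12)·0.45^12·0.55^3 = 0.00522
  k=13: C(15,13)·0.45^13·0.55^2 = 0.00099
  k=14: C(15,14)·0.45^14·0.55^1 = 0.00012
  k=15: C(15,15)·0.45^15·0.55^0 = 0.00001
Total = 0.02547

0.025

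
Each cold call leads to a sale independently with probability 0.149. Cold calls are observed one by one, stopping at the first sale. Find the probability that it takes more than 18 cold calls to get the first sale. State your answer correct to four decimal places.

0.0548

Y = number of cold calls to the first success; geometric, p = 0.149.
P(Y > 18) = P(first 18 all fail) = (1−p)^18 = 0.054794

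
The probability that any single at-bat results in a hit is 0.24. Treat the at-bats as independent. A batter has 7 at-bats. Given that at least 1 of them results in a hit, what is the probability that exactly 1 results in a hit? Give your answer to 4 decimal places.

0.3793

X ~ Binomial(7, 0.24). Want P(X=1 | X≥1) = P(X=1) / P(X≥1).
P(X=1) = C(7,1)·0.24^1·0.76^6 = 0.323736
P(X≥1) = 1 − 0.146452 = 0.853548
Ratio = 0.323736 / 0.853548 = 0.379283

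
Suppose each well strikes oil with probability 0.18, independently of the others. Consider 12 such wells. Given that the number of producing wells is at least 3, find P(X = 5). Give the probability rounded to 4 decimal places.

0.1008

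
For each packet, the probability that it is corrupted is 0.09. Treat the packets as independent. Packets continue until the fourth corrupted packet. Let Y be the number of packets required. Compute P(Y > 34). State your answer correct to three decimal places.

0.633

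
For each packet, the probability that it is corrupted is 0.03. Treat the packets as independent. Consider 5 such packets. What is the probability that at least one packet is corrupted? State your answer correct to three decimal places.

P(at least one) = 1 − P(none) = 1 − (1 − 0.03)^5
= 1 − 0.85873 = 0.14127

0.141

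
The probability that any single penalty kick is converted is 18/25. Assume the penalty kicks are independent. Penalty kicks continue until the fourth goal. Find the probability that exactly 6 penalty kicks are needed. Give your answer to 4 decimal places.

0.2107

Y = trial on which the fourth success occurs; negative binomial, r=4, p=0.72.
P(Y=6) = C(5,3) · p^4 · (1−p)^2
= 10 · 0.26874 · 0.0784 = 0.210691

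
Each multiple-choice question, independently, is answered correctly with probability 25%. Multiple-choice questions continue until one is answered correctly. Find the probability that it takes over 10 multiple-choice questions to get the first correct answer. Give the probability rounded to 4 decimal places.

Y = number of multiple-choice questions to the first success; geometric, p = 0.25.
P(Y > 10) = P(first 10 all fail) = (1−p)^10 = 0.056314

0.0563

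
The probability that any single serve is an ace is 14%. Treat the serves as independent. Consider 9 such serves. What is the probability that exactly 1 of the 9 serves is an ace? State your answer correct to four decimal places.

0.3770

X ~ Binomial(n=9, p=0.14).
P(X=1) = C(9,1) · p^1 · (1−p)^8
= 9 · 0.14 · 0.29922 = 0.377015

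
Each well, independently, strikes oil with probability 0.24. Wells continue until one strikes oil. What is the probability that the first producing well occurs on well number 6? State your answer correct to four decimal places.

0.0609

Geometric (trials to first success), p = 0.24.
P(Y = 6) = (1−p)^5 · p = 0.25355 · 0.24 = 0.060853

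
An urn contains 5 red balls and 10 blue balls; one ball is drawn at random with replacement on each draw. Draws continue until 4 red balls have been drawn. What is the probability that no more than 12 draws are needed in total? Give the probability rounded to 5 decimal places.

0.60693

Finishing within 12 draws ⇔ at least 4 successes in the first 12. With X ~ Binomial(12, 0.333333), P(Y ≤ 12) = 1 − P(X ≤ 3).
  k=0: C(12,0)·0.333333^0·0.666667^12 = 0.0077073
  k=1: C(12,1)·0.333333^1·0.666667^11 = 0.0462441
  k=2: C(12,2)·0.333333^2·0.666667^10 = 0.1271712
  k=3: C(12,3)·0.333333^3·0.666667^9 = 0.2119520
1 − 0.3930747 = 0.6069253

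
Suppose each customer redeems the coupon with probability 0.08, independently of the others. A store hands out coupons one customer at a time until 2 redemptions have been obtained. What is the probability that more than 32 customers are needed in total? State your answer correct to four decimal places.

0.2624

Needing more than 32 customers ⇔ fewer than 2 successes in the first 32. With X ~ Binomial(32, 0.08), P(Y > 32) = P(X ≤ 1).
  k=0: C(32,0)·0.08^0·0.92^32 = 0.069376
  k=1: C(32,1)·0.08^1·0.92^31 = 0.193047
P(X ≤ 1) = 0.262423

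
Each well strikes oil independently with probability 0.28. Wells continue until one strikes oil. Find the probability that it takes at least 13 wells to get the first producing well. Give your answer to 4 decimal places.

0.0194

Y = number of wells to the first success; geometric, p = 0.28.
P(Y > 12) = P(first 12 all fail) = (1−p)^12 = 0.019408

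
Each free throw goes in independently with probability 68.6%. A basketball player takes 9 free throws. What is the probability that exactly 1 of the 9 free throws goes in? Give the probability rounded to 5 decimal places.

X ~ Binomial(n=9, p=0.686).
P(X=1) = C(9,1) · p^1 · (1−p)^8
= 9 · 0.686 · 9.4501e-05 = 0.0005835

0.00058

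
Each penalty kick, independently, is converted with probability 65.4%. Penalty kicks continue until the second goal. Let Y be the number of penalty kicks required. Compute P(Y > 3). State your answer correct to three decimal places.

Needing more than 3 penalty kicks ⇔ fewer than 2 successes in the first 3. With X ~ Binomial(3, 0.654), P(Y > 3) = P(X ≤ 1).
  k=0: C(3,0)·0.654^0·0.346^3 = 0.04142
  k=1: C(3,1)·0.654^1·0.346^2 = 0.23488
P(X ≤ 1) = 0.27630

0.276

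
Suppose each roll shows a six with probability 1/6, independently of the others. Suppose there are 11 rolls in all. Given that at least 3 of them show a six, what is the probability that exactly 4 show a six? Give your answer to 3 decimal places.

0.260

X ~ Binomial(11, 0.166667). Want P(X=4 | X≥3) = P(X=4) / P(X≥3).
P(X=4) = C(11,4)·0.166667^4·0.833333^7 = 0.07106
P(X≥3) = 1 − 0.13459 − 0.29609 − 0.29609 = 0.27322
Ratio = 0.07106 / 0.27322 = 0.26009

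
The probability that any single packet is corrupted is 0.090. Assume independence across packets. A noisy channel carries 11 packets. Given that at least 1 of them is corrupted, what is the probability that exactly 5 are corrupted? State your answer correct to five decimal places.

X ~ Binomial(11, 0.09). Want P(X=5 | X≥1) = P(X=5) / P(X≥1).
P(X=5) = C(11,5)·0.09^5·0.91^6 = 0.0015492
P(X≥1) = 1 − 0.3543687 = 0.6456313
Ratio = 0.0015492 / 0.6456313 = 0.0023995

0.00240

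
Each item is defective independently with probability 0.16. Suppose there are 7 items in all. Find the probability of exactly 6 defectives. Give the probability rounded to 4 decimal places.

X ~ Binomial(n=7, p=0.16).
P(X=6) = C(7,6) · p^6 · (1−p)^1
= 7 · 1.6777e-05 · 0.84 = 0.000099

0.0001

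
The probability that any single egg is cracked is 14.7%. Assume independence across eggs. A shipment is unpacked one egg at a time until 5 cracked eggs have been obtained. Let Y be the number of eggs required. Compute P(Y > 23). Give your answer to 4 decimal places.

Needing more than 23 eggs ⇔ fewer than 5 successes in the first 23. With X ~ Binomial(23, 0.147), P(Y > 23) = P(X ≤ 4).
  k=0: C(23,0)·0.147^0·0.853^23 = 0.025812
  k=1: C(23,1)·0.147^1·0.853^22 = 0.102311
  k=2: C(23,2)·0.147^2·0.853^21 = 0.193948
  k=3: C(23,3)·0.147^3·0.853^20 = 0.233965
  k=4: C(23,4)·0.147^4·0.853^19 = 0.201600
P(X ≤ 4) = 0.757636

0.7576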